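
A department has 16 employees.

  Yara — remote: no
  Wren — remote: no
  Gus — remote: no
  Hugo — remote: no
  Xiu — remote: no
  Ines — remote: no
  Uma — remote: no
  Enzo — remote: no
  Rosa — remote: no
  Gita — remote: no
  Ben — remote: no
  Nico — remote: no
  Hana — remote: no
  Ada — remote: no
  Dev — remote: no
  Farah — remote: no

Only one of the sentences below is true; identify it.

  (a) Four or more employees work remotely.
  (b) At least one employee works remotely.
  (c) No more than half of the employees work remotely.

|A| = 16, |A ∩ B| = 0, |A ∖ B| = 16.
(a) requires |A ∩ B| ≥ 4: false.
(b) requires A ∩ B ≠ ∅ (|A ∩ B| ≥ 1): false.
(c) requires |A ∩ B| ≤ |A ∖ B|: true.

(c)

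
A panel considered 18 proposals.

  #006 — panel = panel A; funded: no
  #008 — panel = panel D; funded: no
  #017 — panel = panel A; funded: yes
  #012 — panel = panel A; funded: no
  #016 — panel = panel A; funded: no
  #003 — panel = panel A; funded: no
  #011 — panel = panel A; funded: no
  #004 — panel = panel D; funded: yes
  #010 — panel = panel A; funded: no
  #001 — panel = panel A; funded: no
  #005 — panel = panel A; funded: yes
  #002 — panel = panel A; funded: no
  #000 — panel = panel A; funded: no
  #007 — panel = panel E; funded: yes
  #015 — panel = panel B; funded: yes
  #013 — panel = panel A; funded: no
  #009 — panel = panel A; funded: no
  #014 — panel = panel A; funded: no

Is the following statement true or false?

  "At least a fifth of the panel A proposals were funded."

False

Truth condition: |A ∩ B| / |A| ≥ 1/5.
A (the restrictor) = {#006, #017, #012, #016, #003, #011, #010, #001, #005, #002, #000, #013, #009, #014}, |A| = 14.
A ∩ B = {#017, #005}, so |A ∩ B| = 2.
A ∖ B = {#006, #012, #016, #003, #011, #010, #001, #002, #000, #013, #009, #014}, so |A ∖ B| = 12.
|A ∩ B|/|A| = 2/14, so the statement is false.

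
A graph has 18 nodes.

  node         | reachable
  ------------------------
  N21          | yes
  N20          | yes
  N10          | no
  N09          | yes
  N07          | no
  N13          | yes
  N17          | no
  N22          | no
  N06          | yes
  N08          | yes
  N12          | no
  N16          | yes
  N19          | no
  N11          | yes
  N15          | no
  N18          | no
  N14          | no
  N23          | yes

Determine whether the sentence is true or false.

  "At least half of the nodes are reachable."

True

The determiner here denotes the relation: |A ∩ B| ≥ |A ∖ B|.
|A| = 18, |A ∩ B| = 9, |A ∖ B| = 9.
9 = 9, so the statement is true.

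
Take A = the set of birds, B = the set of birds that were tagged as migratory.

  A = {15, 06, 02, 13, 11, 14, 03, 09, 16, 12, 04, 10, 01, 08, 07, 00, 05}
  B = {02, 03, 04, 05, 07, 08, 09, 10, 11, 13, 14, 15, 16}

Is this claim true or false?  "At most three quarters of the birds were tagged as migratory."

False

Truth condition: |A ∩ B| / |A| ≤ 3/4.
|A| = 17, |A ∩ B| = 13, |A ∖ B| = 4.
|A ∩ B|/|A| = 13/17, so the statement is false.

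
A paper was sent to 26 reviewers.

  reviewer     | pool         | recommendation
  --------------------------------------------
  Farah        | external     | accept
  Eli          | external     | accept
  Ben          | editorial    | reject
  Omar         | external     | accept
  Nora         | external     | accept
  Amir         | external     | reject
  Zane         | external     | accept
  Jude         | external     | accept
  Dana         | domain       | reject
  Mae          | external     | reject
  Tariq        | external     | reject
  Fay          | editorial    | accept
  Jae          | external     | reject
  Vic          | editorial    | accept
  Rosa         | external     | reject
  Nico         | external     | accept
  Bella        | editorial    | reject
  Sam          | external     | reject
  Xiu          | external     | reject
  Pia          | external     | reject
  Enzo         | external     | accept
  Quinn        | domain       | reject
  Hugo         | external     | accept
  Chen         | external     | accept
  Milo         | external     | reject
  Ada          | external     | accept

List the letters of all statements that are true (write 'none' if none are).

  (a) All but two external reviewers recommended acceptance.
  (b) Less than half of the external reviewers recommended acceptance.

none

|A| = 20, |A ∩ B| = 11, |A ∖ B| = 9.
(a) |A ∖ B| = 2: fails.
(b) |A ∩ B| < |A ∖ B|: fails.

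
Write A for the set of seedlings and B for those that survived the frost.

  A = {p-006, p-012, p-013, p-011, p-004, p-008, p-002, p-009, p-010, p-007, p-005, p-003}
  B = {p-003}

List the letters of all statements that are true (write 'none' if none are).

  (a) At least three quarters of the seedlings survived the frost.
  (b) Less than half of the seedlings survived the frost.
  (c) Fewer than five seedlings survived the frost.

(b), (c)

|A| = 12, |A ∩ B| = 1, |A ∖ B| = 11.
(a) |A ∩ B| / |A| ≥ 3/4: fails.
(b) |A ∩ B| < |A ∖ B|: holds.
(c) |A ∩ B| < 5: holds.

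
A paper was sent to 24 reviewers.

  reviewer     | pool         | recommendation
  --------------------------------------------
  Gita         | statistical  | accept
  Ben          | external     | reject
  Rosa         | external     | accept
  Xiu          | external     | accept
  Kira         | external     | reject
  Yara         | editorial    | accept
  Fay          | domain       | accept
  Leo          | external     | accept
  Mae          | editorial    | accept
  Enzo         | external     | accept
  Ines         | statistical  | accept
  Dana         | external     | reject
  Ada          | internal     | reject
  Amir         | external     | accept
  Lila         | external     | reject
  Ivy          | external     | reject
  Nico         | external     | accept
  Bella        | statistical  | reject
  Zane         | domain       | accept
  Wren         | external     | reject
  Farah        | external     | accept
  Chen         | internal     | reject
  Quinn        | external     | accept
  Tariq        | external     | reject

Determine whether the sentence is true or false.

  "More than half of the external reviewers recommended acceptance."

True

The determiner here denotes the relation: |A ∩ B| > |A ∖ B|.
|A| = 15, |A ∩ B| = 8, |A ∖ B| = 7.
8 > 7, so the statement is true.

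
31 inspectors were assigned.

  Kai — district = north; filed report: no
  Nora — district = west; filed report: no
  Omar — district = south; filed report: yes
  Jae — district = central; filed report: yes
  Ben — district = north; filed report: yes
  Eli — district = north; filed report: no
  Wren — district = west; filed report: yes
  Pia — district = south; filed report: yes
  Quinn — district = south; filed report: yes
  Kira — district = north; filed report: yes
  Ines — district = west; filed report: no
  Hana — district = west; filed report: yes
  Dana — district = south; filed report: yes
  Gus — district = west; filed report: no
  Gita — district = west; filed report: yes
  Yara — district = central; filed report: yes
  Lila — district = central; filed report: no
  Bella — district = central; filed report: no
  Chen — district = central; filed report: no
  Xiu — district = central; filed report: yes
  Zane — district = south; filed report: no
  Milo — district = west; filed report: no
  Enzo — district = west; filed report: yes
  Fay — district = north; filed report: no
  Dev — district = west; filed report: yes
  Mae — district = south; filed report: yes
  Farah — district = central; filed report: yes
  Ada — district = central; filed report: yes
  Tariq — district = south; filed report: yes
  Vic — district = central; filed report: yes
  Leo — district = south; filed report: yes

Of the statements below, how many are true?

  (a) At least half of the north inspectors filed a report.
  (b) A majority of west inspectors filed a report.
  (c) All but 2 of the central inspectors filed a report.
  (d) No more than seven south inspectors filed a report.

(a) north: |A| = 5, |A ∩ B| = 2; needs |A ∩ B| ≥ |A ∖ B| — false.
(b) west: |A| = 9, |A ∩ B| = 5; needs |A ∩ B| > |A ∖ B| — true.
(c) central: |A| = 9, |A ∩ B| = 6; needs |A ∖ B| = 2 — false.
(d) south: |A| = 8, |A ∩ B| = 7; needs |A ∩ B| ≤ 7 — true.

2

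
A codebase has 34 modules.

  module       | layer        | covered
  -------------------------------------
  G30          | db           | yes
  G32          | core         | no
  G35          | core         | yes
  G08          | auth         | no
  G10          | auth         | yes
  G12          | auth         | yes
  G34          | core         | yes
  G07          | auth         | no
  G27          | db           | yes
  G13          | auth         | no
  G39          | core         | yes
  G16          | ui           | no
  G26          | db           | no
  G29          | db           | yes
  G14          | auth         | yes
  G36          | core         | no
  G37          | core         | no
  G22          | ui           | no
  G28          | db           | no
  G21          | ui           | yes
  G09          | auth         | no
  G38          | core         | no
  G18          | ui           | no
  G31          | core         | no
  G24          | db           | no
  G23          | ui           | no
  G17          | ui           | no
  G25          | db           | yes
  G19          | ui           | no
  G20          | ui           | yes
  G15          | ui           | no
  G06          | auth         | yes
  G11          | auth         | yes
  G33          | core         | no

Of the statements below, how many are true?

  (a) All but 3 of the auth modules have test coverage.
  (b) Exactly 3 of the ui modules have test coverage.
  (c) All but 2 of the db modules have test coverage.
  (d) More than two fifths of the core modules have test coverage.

(a) auth: |A| = 9, |A ∩ B| = 5; needs |A ∖ B| = 3 — false.
(b) ui: |A| = 9, |A ∩ B| = 2; needs |A ∩ B| = 3 — false.
(c) db: |A| = 7, |A ∩ B| = 4; needs |A ∖ B| = 2 — false.
(d) core: |A| = 9, |A ∩ B| = 3; needs |A ∩ B| / |A| > 2/5 — false.

0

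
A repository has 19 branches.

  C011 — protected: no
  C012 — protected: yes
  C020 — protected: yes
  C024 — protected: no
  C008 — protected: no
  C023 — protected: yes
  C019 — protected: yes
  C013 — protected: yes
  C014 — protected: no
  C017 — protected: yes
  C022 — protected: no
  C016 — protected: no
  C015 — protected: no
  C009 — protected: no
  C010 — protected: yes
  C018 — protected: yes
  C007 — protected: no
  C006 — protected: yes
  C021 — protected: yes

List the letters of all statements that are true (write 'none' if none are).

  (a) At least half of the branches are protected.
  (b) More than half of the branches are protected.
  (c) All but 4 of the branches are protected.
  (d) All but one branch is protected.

|A| = 19, |A ∩ B| = 10, |A ∖ B| = 9.
(a) |A ∩ B| ≥ |A ∖ B|: holds.
(b) |A ∩ B| > |A ∖ B|: holds.
(c) |A ∖ B| = 4: fails.
(d) |A ∖ B| = 1: fails.

(a), (b)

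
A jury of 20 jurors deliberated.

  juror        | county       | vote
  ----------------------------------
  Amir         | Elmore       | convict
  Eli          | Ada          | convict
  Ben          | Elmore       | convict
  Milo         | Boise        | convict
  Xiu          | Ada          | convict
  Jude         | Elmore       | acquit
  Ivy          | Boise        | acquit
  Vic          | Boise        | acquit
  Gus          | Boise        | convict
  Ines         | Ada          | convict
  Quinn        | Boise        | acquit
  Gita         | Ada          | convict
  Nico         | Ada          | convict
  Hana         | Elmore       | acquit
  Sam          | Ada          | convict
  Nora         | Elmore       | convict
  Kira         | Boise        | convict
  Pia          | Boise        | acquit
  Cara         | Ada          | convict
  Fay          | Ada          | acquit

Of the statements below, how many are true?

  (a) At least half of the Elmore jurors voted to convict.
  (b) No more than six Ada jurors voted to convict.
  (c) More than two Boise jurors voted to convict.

(a) Elmore: |A| = 5, |A ∩ B| = 3; needs |A ∩ B| ≥ |A ∖ B| — true.
(b) Ada: |A| = 8, |A ∩ B| = 7; needs |A ∩ B| ≤ 6 — false.
(c) Boise: |A| = 7, |A ∩ B| = 3; needs |A ∩ B| > 2 — true.

2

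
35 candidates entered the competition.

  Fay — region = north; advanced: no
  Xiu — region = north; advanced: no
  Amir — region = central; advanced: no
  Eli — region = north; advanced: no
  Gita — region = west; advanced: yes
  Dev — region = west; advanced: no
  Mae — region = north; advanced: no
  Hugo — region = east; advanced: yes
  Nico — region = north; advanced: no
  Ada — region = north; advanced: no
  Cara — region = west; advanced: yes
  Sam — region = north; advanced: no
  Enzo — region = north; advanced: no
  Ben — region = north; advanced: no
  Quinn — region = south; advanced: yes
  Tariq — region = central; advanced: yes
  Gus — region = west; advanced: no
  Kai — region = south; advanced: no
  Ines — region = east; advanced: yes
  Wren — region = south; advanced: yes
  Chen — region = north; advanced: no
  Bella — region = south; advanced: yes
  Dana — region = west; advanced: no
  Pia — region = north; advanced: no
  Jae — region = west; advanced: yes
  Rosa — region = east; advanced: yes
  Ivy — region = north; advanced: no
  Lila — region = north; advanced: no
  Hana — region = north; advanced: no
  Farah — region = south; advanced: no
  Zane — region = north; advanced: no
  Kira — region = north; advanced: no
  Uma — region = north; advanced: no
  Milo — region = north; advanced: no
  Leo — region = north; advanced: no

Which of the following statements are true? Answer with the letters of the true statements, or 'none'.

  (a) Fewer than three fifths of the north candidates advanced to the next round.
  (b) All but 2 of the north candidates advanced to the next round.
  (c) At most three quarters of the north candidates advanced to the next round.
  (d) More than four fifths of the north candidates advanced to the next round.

|A| = 19, |A ∩ B| = 0, |A ∖ B| = 19.
(a) |A ∩ B| / |A| < 3/5: holds.
(b) |A ∖ B| = 2: fails.
(c) |A ∩ B| / |A| ≤ 3/4: holds.
(d) |A ∩ B| / |A| > 4/5: fails.

(a), (c)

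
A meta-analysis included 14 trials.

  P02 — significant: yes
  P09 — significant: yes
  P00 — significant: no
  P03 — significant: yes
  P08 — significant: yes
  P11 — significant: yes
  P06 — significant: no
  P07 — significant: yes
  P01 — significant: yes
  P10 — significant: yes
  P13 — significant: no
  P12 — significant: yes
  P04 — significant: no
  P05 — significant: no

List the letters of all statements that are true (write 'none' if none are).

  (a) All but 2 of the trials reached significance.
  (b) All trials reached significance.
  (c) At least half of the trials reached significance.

|A| = 14, |A ∩ B| = 9, |A ∖ B| = 5.
(a) |A ∖ B| = 2: fails.
(b) A ⊆ B, i.e. every element of A is in B (|A ∖ B| = 0): fails.
(c) |A ∩ B| ≥ |A ∖ B|: holds.

(c)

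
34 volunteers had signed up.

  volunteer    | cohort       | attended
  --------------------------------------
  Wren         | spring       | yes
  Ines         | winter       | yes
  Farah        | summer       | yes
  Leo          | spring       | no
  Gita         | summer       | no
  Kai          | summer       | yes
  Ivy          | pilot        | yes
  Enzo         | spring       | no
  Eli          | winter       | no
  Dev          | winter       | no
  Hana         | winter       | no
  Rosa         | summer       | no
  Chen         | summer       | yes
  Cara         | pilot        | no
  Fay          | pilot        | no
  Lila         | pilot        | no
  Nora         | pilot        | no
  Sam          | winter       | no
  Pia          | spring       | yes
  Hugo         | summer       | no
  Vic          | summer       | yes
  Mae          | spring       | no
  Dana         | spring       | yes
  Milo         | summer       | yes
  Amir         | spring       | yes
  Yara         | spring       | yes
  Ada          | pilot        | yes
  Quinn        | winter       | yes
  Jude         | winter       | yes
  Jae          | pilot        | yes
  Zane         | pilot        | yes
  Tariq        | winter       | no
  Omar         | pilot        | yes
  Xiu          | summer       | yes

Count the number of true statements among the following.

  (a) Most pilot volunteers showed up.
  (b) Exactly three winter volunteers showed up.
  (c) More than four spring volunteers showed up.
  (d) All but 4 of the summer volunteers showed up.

(a) pilot: |A| = 9, |A ∩ B| = 5; needs |A ∩ B| > |A ∖ B| — true.
(b) winter: |A| = 8, |A ∩ B| = 3; needs |A ∩ B| = 3 — true.
(c) spring: |A| = 8, |A ∩ B| = 5; needs |A ∩ B| > 4 — true.
(d) summer: |A| = 9, |A ∩ B| = 6; needs |A ∖ B| = 4 — false.

3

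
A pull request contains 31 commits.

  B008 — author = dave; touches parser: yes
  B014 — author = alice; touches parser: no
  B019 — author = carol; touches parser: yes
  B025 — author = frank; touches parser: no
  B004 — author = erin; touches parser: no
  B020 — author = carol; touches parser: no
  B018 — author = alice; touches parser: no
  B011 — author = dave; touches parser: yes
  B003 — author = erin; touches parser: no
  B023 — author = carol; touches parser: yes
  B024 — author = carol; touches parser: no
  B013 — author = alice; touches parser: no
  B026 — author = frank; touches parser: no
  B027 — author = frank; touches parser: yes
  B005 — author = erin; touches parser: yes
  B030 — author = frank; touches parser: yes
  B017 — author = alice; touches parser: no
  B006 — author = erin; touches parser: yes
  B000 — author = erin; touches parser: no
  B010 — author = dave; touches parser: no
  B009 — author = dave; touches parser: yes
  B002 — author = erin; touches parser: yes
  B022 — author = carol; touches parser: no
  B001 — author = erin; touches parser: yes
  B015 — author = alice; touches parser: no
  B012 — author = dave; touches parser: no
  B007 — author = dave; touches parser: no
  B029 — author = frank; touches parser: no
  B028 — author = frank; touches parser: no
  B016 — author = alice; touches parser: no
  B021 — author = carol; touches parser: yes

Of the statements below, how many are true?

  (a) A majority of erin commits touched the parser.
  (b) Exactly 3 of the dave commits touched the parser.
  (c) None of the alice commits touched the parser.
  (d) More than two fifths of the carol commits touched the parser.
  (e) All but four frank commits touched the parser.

5

(a) erin: |A| = 7, |A ∩ B| = 4; needs |A ∩ B| > |A ∖ B| — true.
(b) dave: |A| = 6, |A ∩ B| = 3; needs |A ∩ B| = 3 — true.
(c) alice: |A| = 6, |A ∩ B| = 0; needs A ∩ B = ∅ (|A ∩ B| = 0) — true.
(d) carol: |A| = 6, |A ∩ B| = 3; needs |A ∩ B| / |A| > 2/5 — true.
(e) frank: |A| = 6, |A ∩ B| = 2; needs |A ∖ B| = 4 — true.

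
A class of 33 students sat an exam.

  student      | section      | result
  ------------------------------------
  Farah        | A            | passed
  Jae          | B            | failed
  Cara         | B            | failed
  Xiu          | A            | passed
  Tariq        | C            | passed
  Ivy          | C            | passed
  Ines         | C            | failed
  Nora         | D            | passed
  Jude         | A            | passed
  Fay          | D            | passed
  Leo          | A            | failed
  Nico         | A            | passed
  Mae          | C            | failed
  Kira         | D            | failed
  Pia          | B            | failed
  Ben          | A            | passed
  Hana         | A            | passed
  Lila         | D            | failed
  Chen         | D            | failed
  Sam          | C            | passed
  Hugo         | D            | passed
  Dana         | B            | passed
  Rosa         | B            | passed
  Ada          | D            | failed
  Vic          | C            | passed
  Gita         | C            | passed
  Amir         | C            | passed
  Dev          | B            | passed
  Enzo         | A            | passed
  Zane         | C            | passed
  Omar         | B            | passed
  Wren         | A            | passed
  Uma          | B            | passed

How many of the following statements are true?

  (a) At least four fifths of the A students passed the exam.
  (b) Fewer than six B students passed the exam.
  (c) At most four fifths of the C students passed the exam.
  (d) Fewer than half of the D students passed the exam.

4

(a) A: |A| = 9, |A ∩ B| = 8; needs |A ∩ B| / |A| ≥ 4/5 — true.
(b) B: |A| = 8, |A ∩ B| = 5; needs |A ∩ B| < 6 — true.
(c) C: |A| = 9, |A ∩ B| = 7; needs |A ∩ B| / |A| ≤ 4/5 — true.
(d) D: |A| = 7, |A ∩ B| = 3; needs |A ∩ B| < |A ∖ B| — true.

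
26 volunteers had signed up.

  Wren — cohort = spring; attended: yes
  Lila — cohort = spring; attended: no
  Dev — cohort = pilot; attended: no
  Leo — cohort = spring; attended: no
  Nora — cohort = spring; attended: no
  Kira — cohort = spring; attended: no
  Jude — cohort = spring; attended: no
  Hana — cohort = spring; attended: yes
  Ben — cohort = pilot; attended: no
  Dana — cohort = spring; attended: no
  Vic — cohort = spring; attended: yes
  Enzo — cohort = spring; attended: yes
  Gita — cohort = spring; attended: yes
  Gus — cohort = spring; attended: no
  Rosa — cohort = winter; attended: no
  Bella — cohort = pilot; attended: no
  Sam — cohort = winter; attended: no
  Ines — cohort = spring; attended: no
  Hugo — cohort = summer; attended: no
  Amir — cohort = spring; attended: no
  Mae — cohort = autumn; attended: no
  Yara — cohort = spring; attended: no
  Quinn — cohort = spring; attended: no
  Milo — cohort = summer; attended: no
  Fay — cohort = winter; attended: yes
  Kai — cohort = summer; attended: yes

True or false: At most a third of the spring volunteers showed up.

True

The determiner here denotes the relation: |A ∩ B| / |A| ≤ 1/3.
|A| = 16, |A ∩ B| = 5, |A ∖ B| = 11.
|A ∩ B|/|A| = 5/16, so the statement is true.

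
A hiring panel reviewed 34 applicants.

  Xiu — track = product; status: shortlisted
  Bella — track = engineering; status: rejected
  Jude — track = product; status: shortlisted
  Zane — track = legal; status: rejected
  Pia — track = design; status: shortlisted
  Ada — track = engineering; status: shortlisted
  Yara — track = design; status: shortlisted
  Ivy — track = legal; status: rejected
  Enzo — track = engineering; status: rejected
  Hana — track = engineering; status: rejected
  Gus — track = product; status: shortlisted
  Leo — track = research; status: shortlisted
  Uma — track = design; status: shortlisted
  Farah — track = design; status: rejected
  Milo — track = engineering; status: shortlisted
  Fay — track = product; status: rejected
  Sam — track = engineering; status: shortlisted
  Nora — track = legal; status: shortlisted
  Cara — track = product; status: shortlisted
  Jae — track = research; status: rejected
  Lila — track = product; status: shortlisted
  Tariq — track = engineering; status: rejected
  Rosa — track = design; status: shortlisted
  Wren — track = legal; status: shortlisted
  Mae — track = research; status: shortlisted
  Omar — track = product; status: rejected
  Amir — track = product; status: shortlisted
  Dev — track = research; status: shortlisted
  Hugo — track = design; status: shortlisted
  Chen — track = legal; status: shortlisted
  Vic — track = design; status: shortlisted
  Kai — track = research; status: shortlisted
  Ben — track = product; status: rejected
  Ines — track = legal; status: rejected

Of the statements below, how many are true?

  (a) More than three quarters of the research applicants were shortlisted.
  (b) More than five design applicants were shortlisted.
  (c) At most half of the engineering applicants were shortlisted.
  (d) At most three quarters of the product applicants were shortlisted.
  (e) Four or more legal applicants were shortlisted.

(a) research: |A| = 5, |A ∩ B| = 4; needs |A ∩ B| / |A| > 3/4 — true.
(b) design: |A| = 7, |A ∩ B| = 6; needs |A ∩ B| > 5 — true.
(c) engineering: |A| = 7, |A ∩ B| = 3; needs |A ∩ B| ≤ |A ∖ B| — true.
(d) product: |A| = 9, |A ∩ B| = 6; needs |A ∩ B| / |A| ≤ 3/4 — true.
(e) legal: |A| = 6, |A ∩ B| = 3; needs |A ∩ B| ≥ 4 — false.

4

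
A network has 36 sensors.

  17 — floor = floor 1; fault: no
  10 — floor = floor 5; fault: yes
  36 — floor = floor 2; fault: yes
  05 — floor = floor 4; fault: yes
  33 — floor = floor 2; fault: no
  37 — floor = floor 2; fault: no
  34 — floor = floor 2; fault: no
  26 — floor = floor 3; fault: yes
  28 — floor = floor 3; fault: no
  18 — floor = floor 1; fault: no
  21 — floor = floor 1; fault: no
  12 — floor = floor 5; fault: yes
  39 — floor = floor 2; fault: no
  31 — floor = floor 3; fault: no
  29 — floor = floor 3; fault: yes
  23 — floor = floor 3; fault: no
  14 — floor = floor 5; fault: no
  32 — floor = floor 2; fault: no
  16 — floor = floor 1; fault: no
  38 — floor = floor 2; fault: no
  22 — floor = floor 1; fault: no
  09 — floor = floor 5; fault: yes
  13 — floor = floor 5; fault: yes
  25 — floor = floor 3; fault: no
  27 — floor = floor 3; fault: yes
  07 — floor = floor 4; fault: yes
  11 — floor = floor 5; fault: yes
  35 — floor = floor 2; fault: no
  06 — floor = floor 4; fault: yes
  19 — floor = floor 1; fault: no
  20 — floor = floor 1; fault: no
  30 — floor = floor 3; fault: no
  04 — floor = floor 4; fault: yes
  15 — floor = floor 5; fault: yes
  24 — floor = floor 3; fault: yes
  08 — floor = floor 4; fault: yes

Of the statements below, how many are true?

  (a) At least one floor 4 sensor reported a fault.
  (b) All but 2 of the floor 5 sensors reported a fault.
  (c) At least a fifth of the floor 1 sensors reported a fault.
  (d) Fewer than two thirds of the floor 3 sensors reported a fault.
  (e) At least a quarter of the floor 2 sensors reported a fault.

(a) floor 4: |A| = 5, |A ∩ B| = 5; needs A ∩ B ≠ ∅ (|A ∩ B| ≥ 1) — true.
(b) floor 5: |A| = 7, |A ∩ B| = 6; needs |A ∖ B| = 2 — false.
(c) floor 1: |A| = 7, |A ∩ B| = 0; needs |A ∩ B| / |A| ≥ 1/5 — false.
(d) floor 3: |A| = 9, |A ∩ B| = 4; needs |A ∩ B| / |A| < 2/3 — true.
(e) floor 2: |A| = 8, |A ∩ B| = 1; needs |A ∩ B| / |A| ≥ 1/4 — false.

2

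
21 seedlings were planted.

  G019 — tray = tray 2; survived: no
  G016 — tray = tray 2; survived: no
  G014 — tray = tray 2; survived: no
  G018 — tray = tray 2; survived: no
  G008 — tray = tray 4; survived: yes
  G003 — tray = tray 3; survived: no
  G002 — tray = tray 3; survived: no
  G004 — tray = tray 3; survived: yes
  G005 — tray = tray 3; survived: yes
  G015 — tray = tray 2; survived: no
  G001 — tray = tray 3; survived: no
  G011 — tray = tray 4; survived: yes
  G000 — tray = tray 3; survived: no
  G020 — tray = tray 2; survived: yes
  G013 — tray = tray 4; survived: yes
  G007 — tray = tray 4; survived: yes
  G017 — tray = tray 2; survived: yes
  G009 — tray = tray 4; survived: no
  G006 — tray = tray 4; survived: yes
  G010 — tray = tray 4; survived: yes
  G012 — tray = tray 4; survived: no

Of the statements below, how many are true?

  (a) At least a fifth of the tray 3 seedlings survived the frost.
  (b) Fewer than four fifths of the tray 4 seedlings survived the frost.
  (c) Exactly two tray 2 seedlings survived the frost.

(a) tray 3: |A| = 6, |A ∩ B| = 2; needs |A ∩ B| / |A| ≥ 1/5 — true.
(b) tray 4: |A| = 8, |A ∩ B| = 6; needs |A ∩ B| / |A| < 4/5 — true.
(c) tray 2: |A| = 7, |A ∩ B| = 2; needs |A ∩ B| = 2 — true.

3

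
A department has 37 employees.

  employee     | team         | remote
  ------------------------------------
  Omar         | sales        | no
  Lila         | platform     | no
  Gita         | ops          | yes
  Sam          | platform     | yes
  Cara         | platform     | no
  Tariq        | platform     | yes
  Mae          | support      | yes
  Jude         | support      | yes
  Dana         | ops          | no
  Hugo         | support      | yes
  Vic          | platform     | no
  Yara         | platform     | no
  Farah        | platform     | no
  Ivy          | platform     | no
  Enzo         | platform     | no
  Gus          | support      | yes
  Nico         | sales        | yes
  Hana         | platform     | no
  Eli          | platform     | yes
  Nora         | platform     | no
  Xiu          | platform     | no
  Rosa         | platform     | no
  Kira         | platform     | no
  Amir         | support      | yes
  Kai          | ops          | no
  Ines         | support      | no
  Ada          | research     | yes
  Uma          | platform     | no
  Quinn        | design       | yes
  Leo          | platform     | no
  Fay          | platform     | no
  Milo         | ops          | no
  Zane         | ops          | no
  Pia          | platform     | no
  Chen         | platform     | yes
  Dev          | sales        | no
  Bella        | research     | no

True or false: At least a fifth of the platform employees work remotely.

Truth condition: |A ∩ B| / |A| ≥ 1/5.
|A| = 20, |A ∩ B| = 4, |A ∖ B| = 16.
|A ∩ B|/|A| = 4/20, so the statement is true.

True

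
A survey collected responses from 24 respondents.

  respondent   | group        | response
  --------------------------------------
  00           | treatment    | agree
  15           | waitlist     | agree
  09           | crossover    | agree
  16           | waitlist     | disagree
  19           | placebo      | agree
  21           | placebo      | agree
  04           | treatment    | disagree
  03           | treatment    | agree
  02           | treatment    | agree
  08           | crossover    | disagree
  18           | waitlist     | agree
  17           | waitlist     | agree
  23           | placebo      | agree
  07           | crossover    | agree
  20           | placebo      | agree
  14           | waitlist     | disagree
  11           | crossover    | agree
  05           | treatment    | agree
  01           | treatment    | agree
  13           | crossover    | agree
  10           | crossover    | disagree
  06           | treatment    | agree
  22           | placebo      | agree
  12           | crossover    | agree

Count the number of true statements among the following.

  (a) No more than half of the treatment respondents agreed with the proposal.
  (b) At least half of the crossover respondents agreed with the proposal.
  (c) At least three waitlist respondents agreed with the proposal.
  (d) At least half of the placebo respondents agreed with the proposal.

(a) treatment: |A| = 7, |A ∩ B| = 6; needs |A ∩ B| ≤ |A ∖ B| — false.
(b) crossover: |A| = 7, |A ∩ B| = 5; needs |A ∩ B| ≥ |A ∖ B| — true.
(c) waitlist: |A| = 5, |A ∩ B| = 3; needs |A ∩ B| ≥ 3 — true.
(d) placebo: |A| = 5, |A ∩ B| = 5; needs |A ∩ B| ≥ |A ∖ B| — true.

3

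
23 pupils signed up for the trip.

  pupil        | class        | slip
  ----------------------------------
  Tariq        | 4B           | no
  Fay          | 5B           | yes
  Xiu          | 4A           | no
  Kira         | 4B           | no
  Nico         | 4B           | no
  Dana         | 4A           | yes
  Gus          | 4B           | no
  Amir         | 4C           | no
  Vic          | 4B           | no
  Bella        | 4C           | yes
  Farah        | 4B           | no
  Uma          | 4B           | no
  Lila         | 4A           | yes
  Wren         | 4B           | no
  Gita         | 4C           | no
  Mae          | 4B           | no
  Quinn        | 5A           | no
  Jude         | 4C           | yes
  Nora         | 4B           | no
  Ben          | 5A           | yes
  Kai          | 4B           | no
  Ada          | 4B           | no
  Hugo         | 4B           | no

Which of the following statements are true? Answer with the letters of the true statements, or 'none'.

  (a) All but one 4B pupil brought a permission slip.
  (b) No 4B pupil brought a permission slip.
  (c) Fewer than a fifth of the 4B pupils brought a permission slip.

|A| = 13, |A ∩ B| = 0, |A ∖ B| = 13.
(a) |A ∖ B| = 1: fails.
(b) A ∩ B = ∅ (|A ∩ B| = 0): holds.
(c) |A ∩ B| / |A| < 1/5: holds.

(b), (c)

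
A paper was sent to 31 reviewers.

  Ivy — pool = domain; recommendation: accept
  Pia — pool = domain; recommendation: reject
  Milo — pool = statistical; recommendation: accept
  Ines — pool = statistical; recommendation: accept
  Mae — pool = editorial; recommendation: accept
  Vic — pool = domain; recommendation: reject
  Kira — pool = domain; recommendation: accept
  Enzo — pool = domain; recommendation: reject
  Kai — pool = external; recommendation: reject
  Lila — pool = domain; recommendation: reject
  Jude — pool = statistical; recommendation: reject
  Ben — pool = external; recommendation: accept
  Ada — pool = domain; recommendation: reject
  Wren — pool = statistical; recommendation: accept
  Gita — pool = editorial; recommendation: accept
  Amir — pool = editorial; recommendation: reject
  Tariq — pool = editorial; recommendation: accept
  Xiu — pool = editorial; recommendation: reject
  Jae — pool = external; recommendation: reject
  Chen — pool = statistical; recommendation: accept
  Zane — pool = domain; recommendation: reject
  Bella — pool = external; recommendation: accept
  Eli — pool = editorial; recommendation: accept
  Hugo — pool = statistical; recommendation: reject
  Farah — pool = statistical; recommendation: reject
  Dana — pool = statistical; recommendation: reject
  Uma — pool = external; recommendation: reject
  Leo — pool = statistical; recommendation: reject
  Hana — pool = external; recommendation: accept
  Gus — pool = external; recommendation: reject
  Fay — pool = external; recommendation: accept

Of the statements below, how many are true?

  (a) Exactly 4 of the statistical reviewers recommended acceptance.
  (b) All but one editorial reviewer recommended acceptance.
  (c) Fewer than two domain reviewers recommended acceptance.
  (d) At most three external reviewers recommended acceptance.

1

(a) statistical: |A| = 9, |A ∩ B| = 4; needs |A ∩ B| = 4 — true.
(b) editorial: |A| = 6, |A ∩ B| = 4; needs |A ∖ B| = 1 — false.
(c) domain: |A| = 8, |A ∩ B| = 2; needs |A ∩ B| < 2 — false.
(d) external: |A| = 8, |A ∩ B| = 4; needs |A ∩ B| ≤ 3 — false.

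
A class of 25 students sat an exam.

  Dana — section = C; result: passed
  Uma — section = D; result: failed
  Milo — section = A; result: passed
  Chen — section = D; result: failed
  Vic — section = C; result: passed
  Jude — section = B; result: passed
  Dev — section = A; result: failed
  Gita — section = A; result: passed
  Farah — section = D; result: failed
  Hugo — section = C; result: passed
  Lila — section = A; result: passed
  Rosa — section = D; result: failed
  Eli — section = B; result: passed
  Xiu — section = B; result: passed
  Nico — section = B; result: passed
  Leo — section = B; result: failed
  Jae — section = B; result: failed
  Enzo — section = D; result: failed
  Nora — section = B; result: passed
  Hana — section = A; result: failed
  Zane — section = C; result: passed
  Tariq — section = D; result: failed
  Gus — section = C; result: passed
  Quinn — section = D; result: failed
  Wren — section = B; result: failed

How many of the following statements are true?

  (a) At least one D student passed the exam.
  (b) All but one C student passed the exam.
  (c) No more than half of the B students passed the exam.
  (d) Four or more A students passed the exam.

(a) D: |A| = 7, |A ∩ B| = 0; needs A ∩ B ≠ ∅ (|A ∩ B| ≥ 1) — false.
(b) C: |A| = 5, |A ∩ B| = 5; needs |A ∖ B| = 1 — false.
(c) B: |A| = 8, |A ∩ B| = 5; needs |A ∩ B| ≤ |A ∖ B| — false.
(d) A: |A| = 5, |A ∩ B| = 3; needs |A ∩ B| ≥ 4 — false.

0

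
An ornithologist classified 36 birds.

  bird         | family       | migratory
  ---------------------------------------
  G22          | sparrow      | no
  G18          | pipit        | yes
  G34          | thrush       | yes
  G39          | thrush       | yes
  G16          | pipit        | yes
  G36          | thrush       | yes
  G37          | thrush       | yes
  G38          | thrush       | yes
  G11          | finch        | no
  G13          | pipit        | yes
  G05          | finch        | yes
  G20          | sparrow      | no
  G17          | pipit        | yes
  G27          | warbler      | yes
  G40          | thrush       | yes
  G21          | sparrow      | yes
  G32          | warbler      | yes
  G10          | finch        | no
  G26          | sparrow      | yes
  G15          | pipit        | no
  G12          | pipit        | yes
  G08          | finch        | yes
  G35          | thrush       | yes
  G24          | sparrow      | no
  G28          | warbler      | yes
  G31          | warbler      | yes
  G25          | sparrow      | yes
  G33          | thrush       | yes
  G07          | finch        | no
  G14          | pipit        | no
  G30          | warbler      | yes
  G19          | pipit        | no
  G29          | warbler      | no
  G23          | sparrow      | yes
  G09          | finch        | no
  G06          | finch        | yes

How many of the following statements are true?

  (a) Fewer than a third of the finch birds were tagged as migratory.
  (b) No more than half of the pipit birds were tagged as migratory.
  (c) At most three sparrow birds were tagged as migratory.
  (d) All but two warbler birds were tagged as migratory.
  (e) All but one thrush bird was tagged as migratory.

(a) finch: |A| = 7, |A ∩ B| = 3; needs |A ∩ B| / |A| < 1/3 — false.
(b) pipit: |A| = 8, |A ∩ B| = 5; needs |A ∩ B| ≤ |A ∖ B| — false.
(c) sparrow: |A| = 7, |A ∩ B| = 4; needs |A ∩ B| ≤ 3 — false.
(d) warbler: |A| = 6, |A ∩ B| = 5; needs |A ∖ B| = 2 — false.
(e) thrush: |A| = 8, |A ∩ B| = 8; needs |A ∖ B| = 1 — false.

0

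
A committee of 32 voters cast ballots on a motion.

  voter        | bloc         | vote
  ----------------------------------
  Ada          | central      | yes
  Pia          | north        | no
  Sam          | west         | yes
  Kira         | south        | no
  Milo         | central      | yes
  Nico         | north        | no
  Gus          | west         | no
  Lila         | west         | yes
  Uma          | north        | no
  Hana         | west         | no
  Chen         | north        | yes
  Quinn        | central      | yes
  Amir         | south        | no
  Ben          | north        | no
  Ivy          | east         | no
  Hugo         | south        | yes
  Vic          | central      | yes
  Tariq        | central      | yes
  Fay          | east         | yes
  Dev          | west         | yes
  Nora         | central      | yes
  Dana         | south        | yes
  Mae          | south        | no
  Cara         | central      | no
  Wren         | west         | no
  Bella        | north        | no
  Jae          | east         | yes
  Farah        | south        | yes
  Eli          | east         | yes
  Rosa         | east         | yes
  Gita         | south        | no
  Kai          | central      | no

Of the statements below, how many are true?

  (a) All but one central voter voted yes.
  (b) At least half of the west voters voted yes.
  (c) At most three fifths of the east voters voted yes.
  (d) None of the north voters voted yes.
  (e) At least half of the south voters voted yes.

(a) central: |A| = 8, |A ∩ B| = 6; needs |A ∖ B| = 1 — false.
(b) west: |A| = 6, |A ∩ B| = 3; needs |A ∩ B| ≥ |A ∖ B| — true.
(c) east: |A| = 5, |A ∩ B| = 4; needs |A ∩ B| / |A| ≤ 3/5 — false.
(d) north: |A| = 6, |A ∩ B| = 1; needs A ∩ B = ∅ (|A ∩ B| = 0) — false.
(e) south: |A| = 7, |A ∩ B| = 3; needs |A ∩ B| ≥ |A ∖ B| — false.

1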